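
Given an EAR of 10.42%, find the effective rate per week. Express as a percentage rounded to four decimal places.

The per-week rate i satisfies (1 + i)^52 = 1 + 0.1042.
i = 1.1042^(1/52) − 1 = 0.0019080 = 0.1908%.

0.1908%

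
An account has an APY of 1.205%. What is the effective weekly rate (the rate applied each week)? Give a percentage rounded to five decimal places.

0.02304%

The per-week rate i satisfies (1 + i)^52 = 1 + 0.01205.
i = 1.01205^(1/52) − 1 = 0.0002304 = 0.02304%.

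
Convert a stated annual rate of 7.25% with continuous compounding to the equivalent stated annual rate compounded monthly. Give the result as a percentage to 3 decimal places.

EAR under continuous compounding: e^0.0725 − 1 = 0.075193.
Solve (1 + r/12)^12 = 1.075193: r/12 = 1.075193^(1/12) − 1 = 0.006060, so r = 0.072719 = 7.272%.

7.272%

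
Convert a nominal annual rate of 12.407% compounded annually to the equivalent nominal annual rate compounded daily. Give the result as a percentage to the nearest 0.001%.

11.697%

Compounded annually, EAR = nominal = 0.124070.
Solve (1 + r/365)^365 = 1.124070: r/365 = 1.124070^(1/365) − 1 = 0.000320, so r = 0.116975 = 11.697%.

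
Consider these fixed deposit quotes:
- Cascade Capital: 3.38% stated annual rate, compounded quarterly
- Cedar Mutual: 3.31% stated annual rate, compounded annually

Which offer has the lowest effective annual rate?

Cedar Mutual

Cascade Capital: (1 + 0.0338/4)^4 − 1 = 3.423%
Cedar Mutual: compounded annually, EAR = 3.310%
The lowest effective annual rate is Cedar Mutual at 3.310%.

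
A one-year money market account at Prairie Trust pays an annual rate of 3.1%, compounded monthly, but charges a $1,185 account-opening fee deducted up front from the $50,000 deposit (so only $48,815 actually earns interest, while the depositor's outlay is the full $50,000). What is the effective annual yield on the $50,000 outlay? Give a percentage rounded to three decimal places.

0.700%

Value after one year: 48,815 × (1 + 0.031/12)^12 = 48,815 × 1.031444 = $50,349.95.
Effective yield on the $50,000 outlay: 50,349.95 / 50,000 − 1 = 0.006999 = 0.700%.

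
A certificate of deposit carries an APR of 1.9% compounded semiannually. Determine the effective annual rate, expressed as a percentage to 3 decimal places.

1.909%

EAR = (1 + 0.019/2)^2 − 1.
= (1 + 0.009500)^2 − 1 = 1.019090 − 1 = 1.909%.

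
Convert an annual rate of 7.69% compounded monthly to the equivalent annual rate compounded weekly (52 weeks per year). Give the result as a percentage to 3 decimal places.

EAR = (1 + 0.0769/12)^12 − 1 = 0.079669.
Solve (1 + r/52)^52 = 1.079669: r/52 = 1.079669^(1/52) − 1 = 0.001475, so r = 0.076711 = 7.671%.

7.671%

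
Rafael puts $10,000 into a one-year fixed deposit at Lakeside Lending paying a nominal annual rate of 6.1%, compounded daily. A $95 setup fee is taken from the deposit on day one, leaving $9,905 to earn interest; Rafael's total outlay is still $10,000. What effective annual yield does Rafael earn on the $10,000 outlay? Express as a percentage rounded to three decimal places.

Value after one year: 9,905 × (1 + 0.061/365)^365 = 9,905 × 1.062893 = $10,527.96.
Effective yield on the $10,000 outlay: 10,527.96 / 10,000 − 1 = 0.052796 = 5.280%.

5.280%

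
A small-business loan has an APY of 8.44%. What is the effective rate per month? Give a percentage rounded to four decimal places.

0.6775%

The per-month rate i satisfies (1 + i)^12 = 1 + 0.0844.
i = 1.0844^(1/12) − 1 = 0.0067751 = 0.6775%.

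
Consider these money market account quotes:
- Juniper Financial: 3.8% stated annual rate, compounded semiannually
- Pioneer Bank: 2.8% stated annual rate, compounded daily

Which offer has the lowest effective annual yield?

Juniper Financial: (1 + 0.038/2)^2 − 1 = 3.836%
Pioneer Bank: (1 + 0.028/365)^365 − 1 = 2.839%
The lowest effective annual rate is Pioneer Bank at 2.839%.

Pioneer Bank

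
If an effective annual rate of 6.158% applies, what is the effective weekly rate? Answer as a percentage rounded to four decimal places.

0.1150%

The per-week rate i satisfies (1 + i)^52 = 1 + 0.06158.
i = 1.06158^(1/52) − 1 = 0.0011499 = 0.1150%.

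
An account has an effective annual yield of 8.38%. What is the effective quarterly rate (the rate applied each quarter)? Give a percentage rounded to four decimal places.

2.0322%

The per-quarter rate i satisfies (1 + i)^4 = 1 + 0.0838.
i = 1.0838^(1/4) − 1 = 0.0203221 = 2.0322%.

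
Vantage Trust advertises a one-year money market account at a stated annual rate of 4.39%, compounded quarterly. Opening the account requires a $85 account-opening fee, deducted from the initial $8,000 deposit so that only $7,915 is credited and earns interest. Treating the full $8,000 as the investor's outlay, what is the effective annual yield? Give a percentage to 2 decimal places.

3.35%

Value after one year: 7,915 × (1 + 0.0439/4)^4 = 7,915 × 1.044628 = $8,268.23.
Effective yield on the $8,000 outlay: 8,268.23 / 8,000 − 1 = 0.033529 = 3.35%.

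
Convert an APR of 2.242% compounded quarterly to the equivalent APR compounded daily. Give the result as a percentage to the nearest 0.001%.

2.236%

EAR = (1 + 0.02242/4)^4 − 1 = 0.022609.
Solve (1 + r/365)^365 = 1.022609: r/365 = 1.022609^(1/365) − 1 = 0.000061, so r = 0.022358 = 2.236%.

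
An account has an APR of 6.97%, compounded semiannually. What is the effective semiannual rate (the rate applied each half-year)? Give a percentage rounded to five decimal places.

3.48500%

With a nominal annual rate compounded semiannually, the periodic rate is the nominal rate divided by 2.
i = 0.0697 / 2 = 0.0348500 = 3.48500%.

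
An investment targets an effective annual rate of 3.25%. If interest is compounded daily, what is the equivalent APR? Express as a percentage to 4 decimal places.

(1 + r/365)^365 − 1 = 0.0325, so 1 + r/365 = 1.0325^(1/365).
r/365 = 0.000088, so r = 0.031984 = 3.1984%.

3.1984%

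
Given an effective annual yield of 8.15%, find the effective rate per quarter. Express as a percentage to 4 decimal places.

1.9780%

The per-quarter rate i satisfies (1 + i)^4 = 1 + 0.0815.
i = 1.0815^(1/4) − 1 = 0.0197803 = 1.9780%.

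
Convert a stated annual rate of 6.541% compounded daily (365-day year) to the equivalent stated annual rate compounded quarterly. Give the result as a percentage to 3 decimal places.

EAR = (1 + 0.06541/365)^365 − 1 = 0.067590.
Solve (1 + r/4)^4 = 1.067590: r/4 = 1.067590^(1/4) − 1 = 0.016485, so r = 0.065942 = 6.594%.

6.594%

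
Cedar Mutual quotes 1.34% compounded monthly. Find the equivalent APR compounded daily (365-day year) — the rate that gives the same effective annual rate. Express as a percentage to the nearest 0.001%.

EAR = (1 + 0.0134/12)^12 − 1 = 0.013483.
Solve (1 + r/365)^365 = 1.013483: r/365 = 1.013483^(1/365) − 1 = 0.000037, so r = 0.013393 = 1.339%.

1.339%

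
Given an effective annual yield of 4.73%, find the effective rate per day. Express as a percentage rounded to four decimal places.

The per-day rate i satisfies (1 + i)^365 = 1 + 0.0473.
i = 1.0473^(1/365) − 1 = 0.0001266 = 0.0127%.

0.0127%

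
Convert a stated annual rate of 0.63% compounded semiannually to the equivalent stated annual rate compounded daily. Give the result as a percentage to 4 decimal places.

EAR = (1 + 0.0063/2)^2 − 1 = 0.006310.
Solve (1 + r/365)^365 = 1.006310: r/365 = 1.006310^(1/365) − 1 = 0.000017, so r = 0.006290 = 0.6290%.

0.6290%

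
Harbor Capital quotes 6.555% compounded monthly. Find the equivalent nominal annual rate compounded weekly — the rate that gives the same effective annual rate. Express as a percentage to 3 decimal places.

6.541%

EAR = (1 + 0.06555/12)^12 − 1 = 0.067556.
Solve (1 + r/52)^52 = 1.067556: r/52 = 1.067556^(1/52) − 1 = 0.001258, so r = 0.065413 = 6.541%.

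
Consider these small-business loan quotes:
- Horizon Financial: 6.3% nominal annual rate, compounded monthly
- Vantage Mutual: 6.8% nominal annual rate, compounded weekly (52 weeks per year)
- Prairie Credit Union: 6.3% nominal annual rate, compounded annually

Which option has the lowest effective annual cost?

Horizon Financial: (1 + 0.063/12)^12 − 1 = 6.485%
Vantage Mutual: (1 + 0.068/52)^52 − 1 = 7.032%
Prairie Credit Union: compounded annually, EAR = 6.300%
The lowest effective annual rate is Prairie Credit Union at 6.300%.

Prairie Credit Union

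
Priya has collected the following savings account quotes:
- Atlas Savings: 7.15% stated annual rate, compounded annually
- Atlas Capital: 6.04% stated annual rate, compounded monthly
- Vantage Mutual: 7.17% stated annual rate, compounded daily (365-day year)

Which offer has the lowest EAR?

Atlas Savings: compounded annually, EAR = 7.150%
Atlas Capital: (1 + 0.0604/12)^12 − 1 = 6.210%
Vantage Mutual: (1 + 0.0717/365)^365 − 1 = 7.433%
The lowest effective annual rate is Atlas Capital at 6.210%.

Atlas Capital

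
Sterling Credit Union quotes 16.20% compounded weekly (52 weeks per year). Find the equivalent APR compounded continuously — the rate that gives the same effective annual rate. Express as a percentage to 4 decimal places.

16.1748%

EAR = (1 + 0.1620/52)^52 − 1 = 0.175564.
Equivalent continuous rate: r = ln(1 + 0.175564) = 0.161748 = 16.1748%.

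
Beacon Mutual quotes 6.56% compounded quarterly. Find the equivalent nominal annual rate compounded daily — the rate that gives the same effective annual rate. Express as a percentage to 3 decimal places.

EAR = (1 + 0.0656/4)^4 − 1 = 0.067231.
Solve (1 + r/365)^365 = 1.067231: r/365 = 1.067231^(1/365) − 1 = 0.000178, so r = 0.065074 = 6.507%.

6.507%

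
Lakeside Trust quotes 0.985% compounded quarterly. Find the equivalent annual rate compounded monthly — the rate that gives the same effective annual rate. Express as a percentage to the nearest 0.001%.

0.984%

EAR = (1 + 0.00985/4)^4 − 1 = 0.009886.
Solve (1 + r/12)^12 = 1.009886: r/12 = 1.009886^(1/12) − 1 = 0.000820, so r = 0.009842 = 0.984%.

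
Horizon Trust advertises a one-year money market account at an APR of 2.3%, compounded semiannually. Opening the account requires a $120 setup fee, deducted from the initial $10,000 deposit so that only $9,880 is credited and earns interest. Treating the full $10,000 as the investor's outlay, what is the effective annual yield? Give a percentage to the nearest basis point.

1.09%

Value after one year: 9,880 × (1 + 0.023/2)^2 = 9,880 × 1.023132 = $10,108.55.
Effective yield on the $10,000 outlay: 10,108.55 / 10,000 − 1 = 0.010855 = 1.09%.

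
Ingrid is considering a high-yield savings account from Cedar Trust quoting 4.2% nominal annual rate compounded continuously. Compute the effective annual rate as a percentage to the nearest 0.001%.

4.289%

With continuous compounding, EAR = e^0.042 − 1.
e^0.042 = 1.042894, so EAR = 0.042894 = 4.289%.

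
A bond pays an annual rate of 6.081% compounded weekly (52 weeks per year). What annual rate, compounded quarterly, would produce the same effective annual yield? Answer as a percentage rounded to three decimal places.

EAR = (1 + 0.06081/52)^52 − 1 = 0.062659.
Solve (1 + r/4)^4 = 1.062659: r/4 = 1.062659^(1/4) − 1 = 0.015310, so r = 0.061239 = 6.124%.

6.124%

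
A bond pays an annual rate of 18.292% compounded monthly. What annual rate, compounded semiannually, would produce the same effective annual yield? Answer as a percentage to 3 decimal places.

EAR = (1 + 0.18292/12)^12 − 1 = 0.199062.
Solve (1 + r/2)^2 = 1.199062: r/2 = 1.199062^(1/2) − 1 = 0.095017, so r = 0.190034 = 19.003%.

19.003%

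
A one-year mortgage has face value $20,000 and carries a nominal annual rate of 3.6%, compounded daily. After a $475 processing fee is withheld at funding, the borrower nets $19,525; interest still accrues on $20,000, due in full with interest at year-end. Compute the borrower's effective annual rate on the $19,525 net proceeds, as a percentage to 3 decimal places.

Amount owed after one year: 20,000 × (1 + 0.036/365)^365 = 20,000 × 1.036654 = $20,733.08.
Effective rate on net proceeds: 20,733.08 / 19,525 − 1 = 0.061874 = 6.187%.

6.187%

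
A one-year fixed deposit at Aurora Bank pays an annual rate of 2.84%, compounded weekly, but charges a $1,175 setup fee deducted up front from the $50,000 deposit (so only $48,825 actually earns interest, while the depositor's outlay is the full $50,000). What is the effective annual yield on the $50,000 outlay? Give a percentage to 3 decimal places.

0.462%

Value after one year: 48,825 × (1 + 0.0284/52)^52 = 48,825 × 1.028799 = $50,231.12.
Effective yield on the $50,000 outlay: 50,231.12 / 50,000 − 1 = 0.004622 = 0.462%.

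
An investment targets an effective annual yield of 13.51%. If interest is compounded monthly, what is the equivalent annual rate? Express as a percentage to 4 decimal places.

(1 + r/12)^12 − 1 = 0.1351, so 1 + r/12 = 1.1351^(1/12).
r/12 = 0.010616, so r = 0.127392 = 12.7392%.

12.7392%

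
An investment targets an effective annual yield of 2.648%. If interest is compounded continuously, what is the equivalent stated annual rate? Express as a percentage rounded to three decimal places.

Continuous: nominal r satisfies e^r − 1 = 0.02648.
r = ln(1 + 0.02648) = ln(1.02648) = 0.026135 = 2.614%.

2.614%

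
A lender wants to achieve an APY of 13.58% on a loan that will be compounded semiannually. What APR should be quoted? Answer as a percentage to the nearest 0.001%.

13.148%

(1 + r/2)^2 − 1 = 0.1358, so 1 + r/2 = 1.1358^(1/2).
r/2 = 0.065739, so r = 0.131478 = 13.148%.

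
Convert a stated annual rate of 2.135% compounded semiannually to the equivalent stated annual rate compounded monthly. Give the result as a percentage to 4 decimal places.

2.1256%

EAR = (1 + 0.02135/2)^2 − 1 = 0.021464.
Solve (1 + r/12)^12 = 1.021464: r/12 = 1.021464^(1/12) − 1 = 0.001771, so r = 0.021256 = 2.1256%.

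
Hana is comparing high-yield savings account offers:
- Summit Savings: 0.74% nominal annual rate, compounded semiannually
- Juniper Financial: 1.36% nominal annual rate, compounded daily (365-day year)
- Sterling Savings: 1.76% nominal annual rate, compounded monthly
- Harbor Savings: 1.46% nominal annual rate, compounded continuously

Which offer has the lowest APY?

Summit Savings: (1 + 0.0074/2)^2 − 1 = 0.741%
Juniper Financial: (1 + 0.0136/365)^365 − 1 = 1.369%
Sterling Savings: (1 + 0.0176/12)^12 − 1 = 1.774%
Harbor Savings: e^0.0146 − 1 = 1.471%
The lowest effective annual rate is Summit Savings at 0.741%.

Summit Savings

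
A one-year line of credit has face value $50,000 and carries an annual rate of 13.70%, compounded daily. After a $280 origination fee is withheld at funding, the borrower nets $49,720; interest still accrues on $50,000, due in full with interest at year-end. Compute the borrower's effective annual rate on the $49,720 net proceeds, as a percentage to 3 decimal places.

Amount owed after one year: 50,000 × (1 + 0.1370/365)^365 = 50,000 × 1.146799 = $57,339.93.
Effective rate on net proceeds: 57,339.93 / 49,720 − 1 = 0.153257 = 15.326%.

15.326%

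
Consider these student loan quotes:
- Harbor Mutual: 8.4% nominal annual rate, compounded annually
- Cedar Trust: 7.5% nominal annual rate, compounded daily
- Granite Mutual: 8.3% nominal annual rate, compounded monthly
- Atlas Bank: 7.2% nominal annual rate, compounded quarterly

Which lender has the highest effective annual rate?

Harbor Mutual: compounded annually, EAR = 8.400%
Cedar Trust: (1 + 0.075/365)^365 − 1 = 7.788%
Granite Mutual: (1 + 0.083/12)^12 − 1 = 8.623%
Atlas Bank: (1 + 0.072/4)^4 − 1 = 7.397%
The highest effective annual rate is Granite Mutual at 8.623%.

Granite Mutual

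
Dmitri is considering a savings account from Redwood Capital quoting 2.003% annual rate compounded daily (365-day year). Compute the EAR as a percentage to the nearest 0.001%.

EAR = (1 + 0.02003/365)^365 − 1.
= (1 + 0.000055)^365 − 1 = 1.020231 − 1 = 2.023%.

2.023%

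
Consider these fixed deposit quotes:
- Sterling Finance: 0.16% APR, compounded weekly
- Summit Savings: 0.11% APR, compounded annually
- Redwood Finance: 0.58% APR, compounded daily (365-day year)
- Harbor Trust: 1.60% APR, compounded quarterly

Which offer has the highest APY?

Harbor Trust

Sterling Finance: (1 + 0.0016/52)^52 − 1 = 0.160%
Summit Savings: compounded annually, EAR = 0.110%
Redwood Finance: (1 + 0.0058/365)^365 − 1 = 0.582%
Harbor Trust: (1 + 0.0160/4)^4 − 1 = 1.610%
The highest effective annual rate is Harbor Trust at 1.610%.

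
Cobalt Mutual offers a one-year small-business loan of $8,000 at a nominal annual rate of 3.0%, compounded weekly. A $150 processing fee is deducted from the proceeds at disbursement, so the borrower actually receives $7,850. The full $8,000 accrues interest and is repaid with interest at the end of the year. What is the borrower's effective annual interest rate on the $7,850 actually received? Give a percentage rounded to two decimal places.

5.01%

Amount owed after one year: 8,000 × (1 + 0.030/52)^52 = 8,000 × 1.030446 = $8,243.56.
Effective rate on net proceeds: 8,243.56 / 7,850 − 1 = 0.050136 = 5.01%.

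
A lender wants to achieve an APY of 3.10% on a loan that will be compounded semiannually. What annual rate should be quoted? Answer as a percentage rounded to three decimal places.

(1 + r/2)^2 − 1 = 0.0310, so 1 + r/2 = 1.0310^(1/2).
r/2 = 0.015382, so r = 0.030763 = 3.076%.

3.076%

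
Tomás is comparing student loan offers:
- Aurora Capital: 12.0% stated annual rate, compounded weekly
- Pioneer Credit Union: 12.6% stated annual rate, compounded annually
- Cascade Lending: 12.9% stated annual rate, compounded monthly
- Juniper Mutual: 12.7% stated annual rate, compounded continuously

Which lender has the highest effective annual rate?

Aurora Capital: (1 + 0.120/52)^52 − 1 = 12.734%
Pioneer Credit Union: compounded annually, EAR = 12.600%
Cascade Lending: (1 + 0.129/12)^12 − 1 = 13.691%
Juniper Mutual: e^0.127 − 1 = 13.542%
The highest effective annual rate is Cascade Lending at 13.691%.

Cascade Lending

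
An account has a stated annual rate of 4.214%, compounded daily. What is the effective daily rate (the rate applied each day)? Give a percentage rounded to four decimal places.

0.0115%

With a nominal annual rate compounded daily, the periodic rate is the nominal rate divided by 365.
i = 0.04214 / 365 = 0.0001155 = 0.0115%.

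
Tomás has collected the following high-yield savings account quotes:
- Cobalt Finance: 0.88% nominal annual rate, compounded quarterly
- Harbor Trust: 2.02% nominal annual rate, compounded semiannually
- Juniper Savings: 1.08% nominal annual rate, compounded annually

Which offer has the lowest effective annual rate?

Cobalt Finance

Cobalt Finance: (1 + 0.0088/4)^4 − 1 = 0.883%
Harbor Trust: (1 + 0.0202/2)^2 − 1 = 2.030%
Juniper Savings: compounded annually, EAR = 1.080%
The lowest effective annual rate is Cobalt Finance at 0.883%.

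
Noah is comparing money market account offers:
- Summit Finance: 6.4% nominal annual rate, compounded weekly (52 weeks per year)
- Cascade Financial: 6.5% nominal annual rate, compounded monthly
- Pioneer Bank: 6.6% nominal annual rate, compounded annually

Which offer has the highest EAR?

Cascade Financial

Summit Finance: (1 + 0.064/52)^52 − 1 = 6.605%
Cascade Financial: (1 + 0.065/12)^12 − 1 = 6.697%
Pioneer Bank: compounded annually, EAR = 6.600%
The highest effective annual rate is Cascade Financial at 6.697%.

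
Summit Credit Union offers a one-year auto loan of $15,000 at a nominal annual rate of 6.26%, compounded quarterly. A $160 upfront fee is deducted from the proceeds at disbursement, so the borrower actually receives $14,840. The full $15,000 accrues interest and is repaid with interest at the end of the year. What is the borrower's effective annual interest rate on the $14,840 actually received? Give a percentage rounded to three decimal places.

7.556%

Amount owed after one year: 15,000 × (1 + 0.0626/4)^4 = 15,000 × 1.064085 = $15,961.27.
Effective rate on net proceeds: 15,961.27 / 14,840 − 1 = 0.075558 = 7.556%.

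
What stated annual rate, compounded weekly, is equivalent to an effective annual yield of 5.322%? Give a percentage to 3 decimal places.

5.188%

(1 + r/52)^52 − 1 = 0.05322, so 1 + r/52 = 1.05322^(1/52).
r/52 = 0.000998, so r = 0.051878 = 5.188%.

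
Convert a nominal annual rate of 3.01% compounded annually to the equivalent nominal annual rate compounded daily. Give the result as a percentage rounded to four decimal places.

2.9657%

Compounded annually, EAR = nominal = 0.030100.
Solve (1 + r/365)^365 = 1.030100: r/365 = 1.030100^(1/365) − 1 = 0.000081, so r = 0.029657 = 2.9657%.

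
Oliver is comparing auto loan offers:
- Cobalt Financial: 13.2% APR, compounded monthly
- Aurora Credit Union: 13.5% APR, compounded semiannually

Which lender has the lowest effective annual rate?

Cobalt Financial: (1 + 0.132/12)^12 − 1 = 14.029%
Aurora Credit Union: (1 + 0.135/2)^2 − 1 = 13.956%
The lowest effective annual rate is Aurora Credit Union at 13.956%.

Aurora Credit Union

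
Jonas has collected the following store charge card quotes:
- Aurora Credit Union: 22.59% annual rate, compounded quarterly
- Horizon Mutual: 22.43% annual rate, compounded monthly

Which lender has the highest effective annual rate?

Horizon Mutual

Aurora Credit Union: (1 + 0.2259/4)^4 − 1 = 24.577%
Horizon Mutual: (1 + 0.2243/12)^12 − 1 = 24.886%
The highest effective annual rate is Horizon Mutual at 24.886%.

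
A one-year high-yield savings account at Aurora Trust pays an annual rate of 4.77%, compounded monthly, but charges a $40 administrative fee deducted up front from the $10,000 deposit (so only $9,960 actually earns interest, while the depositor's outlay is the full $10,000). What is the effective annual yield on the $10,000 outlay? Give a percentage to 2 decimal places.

Value after one year: 9,960 × (1 + 0.0477/12)^12 = 9,960 × 1.048757 = $10,445.62.
Effective yield on the $10,000 outlay: 10,445.62 / 10,000 − 1 = 0.044562 = 4.46%.

4.46%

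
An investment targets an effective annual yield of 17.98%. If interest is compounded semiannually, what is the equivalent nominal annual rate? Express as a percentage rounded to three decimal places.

17.237%

(1 + r/2)^2 − 1 = 0.1798, so 1 + r/2 = 1.1798^(1/2).
r/2 = 0.086186, so r = 0.172372 = 17.237%.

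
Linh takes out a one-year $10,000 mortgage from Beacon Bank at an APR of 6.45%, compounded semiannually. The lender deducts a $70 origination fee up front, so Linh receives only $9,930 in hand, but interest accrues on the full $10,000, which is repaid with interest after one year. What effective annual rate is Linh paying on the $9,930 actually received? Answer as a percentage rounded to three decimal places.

Amount owed after one year: 10,000 × (1 + 0.0645/2)^2 = 10,000 × 1.065540 = $10,655.40.
Effective rate on net proceeds: 10,655.40 / 9,930 − 1 = 0.073051 = 7.305%.

7.305%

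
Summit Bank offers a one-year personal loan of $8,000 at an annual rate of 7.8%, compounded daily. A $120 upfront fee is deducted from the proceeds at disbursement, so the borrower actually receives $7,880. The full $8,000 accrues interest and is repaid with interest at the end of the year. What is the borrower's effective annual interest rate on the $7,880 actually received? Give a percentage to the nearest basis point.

9.76%

Amount owed after one year: 8,000 × (1 + 0.078/365)^365 = 8,000 × 1.081114 = $8,648.91.
Effective rate on net proceeds: 8,648.91 / 7,880 − 1 = 0.097577 = 9.76%.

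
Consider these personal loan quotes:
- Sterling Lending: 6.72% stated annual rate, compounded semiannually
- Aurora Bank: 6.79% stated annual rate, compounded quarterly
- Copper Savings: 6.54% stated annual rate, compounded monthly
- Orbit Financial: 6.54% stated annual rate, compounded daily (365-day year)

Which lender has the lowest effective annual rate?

Copper Savings

Sterling Lending: (1 + 0.0672/2)^2 − 1 = 6.833%
Aurora Bank: (1 + 0.0679/4)^4 − 1 = 6.965%
Copper Savings: (1 + 0.0654/12)^12 − 1 = 6.740%
Orbit Financial: (1 + 0.0654/365)^365 − 1 = 6.758%
The lowest effective annual rate is Copper Savings at 6.740%.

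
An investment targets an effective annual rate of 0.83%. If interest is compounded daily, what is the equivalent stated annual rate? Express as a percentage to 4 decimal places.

0.8266%

(1 + r/365)^365 − 1 = 0.0083, so 1 + r/365 = 1.0083^(1/365).
r/365 = 0.000023, so r = 0.008266 = 0.8266%.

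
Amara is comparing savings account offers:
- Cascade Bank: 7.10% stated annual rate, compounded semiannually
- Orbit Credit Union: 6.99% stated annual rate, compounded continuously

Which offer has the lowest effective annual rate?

Cascade Bank

Cascade Bank: (1 + 0.0710/2)^2 − 1 = 7.226%
Orbit Credit Union: e^0.0699 − 1 = 7.240%
The lowest effective annual rate is Cascade Bank at 7.226%.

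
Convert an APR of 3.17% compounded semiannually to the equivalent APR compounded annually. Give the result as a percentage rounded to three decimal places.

3.195%

EAR = (1 + 0.0317/2)^2 − 1 = 0.031951.
Compounded annually, the equivalent nominal rate is the EAR itself: 3.195%.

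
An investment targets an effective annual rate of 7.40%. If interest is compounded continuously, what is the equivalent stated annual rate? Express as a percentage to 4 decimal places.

Continuous: nominal r satisfies e^r − 1 = 0.0740.
r = ln(1 + 0.0740) = ln(1.0740) = 0.071390 = 7.1390%.

7.1390%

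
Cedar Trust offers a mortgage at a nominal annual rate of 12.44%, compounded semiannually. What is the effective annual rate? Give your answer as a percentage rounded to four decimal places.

EAR = (1 + 0.1244/2)^2 − 1.
= (1 + 0.062200)^2 − 1 = 1.128269 − 1 = 12.8269%.

12.8269%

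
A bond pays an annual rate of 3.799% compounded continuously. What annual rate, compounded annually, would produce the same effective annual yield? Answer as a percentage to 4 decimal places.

3.8721%

EAR under continuous compounding: e^0.03799 − 1 = 0.038721.
Compounded annually, the equivalent nominal rate is the EAR itself: 3.8721%.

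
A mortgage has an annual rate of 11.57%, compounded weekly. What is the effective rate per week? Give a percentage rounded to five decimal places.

With a nominal annual rate compounded weekly, the periodic rate is the nominal rate divided by 52.
i = 0.1157 / 52 = 0.0022250 = 0.22250%.

0.22250%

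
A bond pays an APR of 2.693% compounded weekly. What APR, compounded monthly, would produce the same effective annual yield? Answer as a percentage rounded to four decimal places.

EAR = (1 + 0.02693/52)^52 − 1 = 0.027289.
Solve (1 + r/12)^12 = 1.027289: r/12 = 1.027289^(1/12) − 1 = 0.002246, so r = 0.026953 = 2.6953%.

2.6953%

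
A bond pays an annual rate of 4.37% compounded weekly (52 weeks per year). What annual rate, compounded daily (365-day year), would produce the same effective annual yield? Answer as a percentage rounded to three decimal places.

EAR = (1 + 0.0437/52)^52 − 1 = 0.044650.
Solve (1 + r/365)^365 = 1.044650: r/365 = 1.044650^(1/365) − 1 = 0.000120, so r = 0.043684 = 4.368%.

4.368%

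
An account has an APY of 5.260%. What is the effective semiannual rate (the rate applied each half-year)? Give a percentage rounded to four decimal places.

The per-half-year rate i satisfies (1 + i)^2 = 1 + 0.05260.
i = 1.05260^(1/2) − 1 = 0.0259630 = 2.5963%.

2.5963%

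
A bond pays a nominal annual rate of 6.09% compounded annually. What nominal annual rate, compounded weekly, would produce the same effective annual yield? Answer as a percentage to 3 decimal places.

5.915%

Compounded annually, EAR = nominal = 0.060900.
Solve (1 + r/52)^52 = 1.060900: r/52 = 1.060900^(1/52) − 1 = 0.001138, so r = 0.059151 = 5.915%.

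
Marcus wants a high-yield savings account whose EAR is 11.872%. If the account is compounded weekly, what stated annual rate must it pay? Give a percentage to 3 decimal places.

11.231%

(1 + r/52)^52 − 1 = 0.11872, so 1 + r/52 = 1.11872^(1/52).
r/52 = 0.002160, so r = 0.112306 = 11.231%.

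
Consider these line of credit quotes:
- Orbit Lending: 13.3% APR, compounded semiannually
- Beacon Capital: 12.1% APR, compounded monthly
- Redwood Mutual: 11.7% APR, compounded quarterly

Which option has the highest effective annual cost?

Orbit Lending

Orbit Lending: (1 + 0.133/2)^2 − 1 = 13.742%
Beacon Capital: (1 + 0.121/12)^12 − 1 = 12.794%
Redwood Mutual: (1 + 0.117/4)^4 − 1 = 12.223%
The highest effective annual rate is Orbit Lending at 13.742%.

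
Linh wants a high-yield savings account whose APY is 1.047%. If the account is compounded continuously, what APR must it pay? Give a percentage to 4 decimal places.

1.0416%

Continuous: nominal r satisfies e^r − 1 = 0.01047.
r = ln(1 + 0.01047) = ln(1.01047) = 0.010416 = 1.0416%.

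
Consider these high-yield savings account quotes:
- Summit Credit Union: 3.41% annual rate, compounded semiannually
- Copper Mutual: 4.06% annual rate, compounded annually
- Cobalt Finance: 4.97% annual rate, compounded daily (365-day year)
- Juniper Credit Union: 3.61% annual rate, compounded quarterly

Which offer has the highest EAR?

Cobalt Finance

Summit Credit Union: (1 + 0.0341/2)^2 − 1 = 3.439%
Copper Mutual: compounded annually, EAR = 4.060%
Cobalt Finance: (1 + 0.0497/365)^365 − 1 = 5.095%
Juniper Credit Union: (1 + 0.0361/4)^4 − 1 = 3.659%
The highest effective annual rate is Cobalt Finance at 5.095%.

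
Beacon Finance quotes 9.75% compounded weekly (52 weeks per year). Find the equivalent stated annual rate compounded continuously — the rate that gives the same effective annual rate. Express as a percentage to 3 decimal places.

9.741%

EAR = (1 + 0.0975/52)^52 − 1 = 0.102311.
Equivalent continuous rate: r = ln(1 + 0.102311) = 0.097409 = 9.741%.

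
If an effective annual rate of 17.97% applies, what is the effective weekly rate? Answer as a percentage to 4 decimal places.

0.3183%

The per-week rate i satisfies (1 + i)^52 = 1 + 0.1797.
i = 1.1797^(1/52) − 1 = 0.0031831 = 0.3183%.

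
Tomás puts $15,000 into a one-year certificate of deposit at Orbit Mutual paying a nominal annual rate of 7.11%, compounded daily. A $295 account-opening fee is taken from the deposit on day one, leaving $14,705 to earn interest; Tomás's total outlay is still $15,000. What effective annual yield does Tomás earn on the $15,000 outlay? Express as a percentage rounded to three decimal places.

Value after one year: 14,705 × (1 + 0.0711/365)^365 = 14,705 × 1.073681 = $15,788.48.
Effective yield on the $15,000 outlay: 15,788.48 / 15,000 − 1 = 0.052565 = 5.257%.

5.257%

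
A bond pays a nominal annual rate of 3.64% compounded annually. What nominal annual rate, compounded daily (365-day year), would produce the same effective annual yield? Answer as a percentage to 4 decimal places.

Compounded annually, EAR = nominal = 0.036400.
Solve (1 + r/365)^365 = 1.036400: r/365 = 1.036400^(1/365) − 1 = 0.000098, so r = 0.035755 = 3.5755%.

3.5755%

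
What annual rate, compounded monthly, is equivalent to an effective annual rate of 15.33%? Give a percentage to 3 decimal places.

(1 + r/12)^12 − 1 = 0.1533, so 1 + r/12 = 1.1533^(1/12).
r/12 = 0.011957, so r = 0.143478 = 14.348%.

14.348%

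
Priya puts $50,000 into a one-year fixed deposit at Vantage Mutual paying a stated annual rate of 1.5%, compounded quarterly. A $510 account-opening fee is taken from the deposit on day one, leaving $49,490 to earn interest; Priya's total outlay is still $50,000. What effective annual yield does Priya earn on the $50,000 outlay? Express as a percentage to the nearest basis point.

0.47%

Value after one year: 49,490 × (1 + 0.015/4)^4 = 49,490 × 1.015085 = $50,236.54.
Effective yield on the $50,000 outlay: 50,236.54 / 50,000 − 1 = 0.004731 = 0.47%.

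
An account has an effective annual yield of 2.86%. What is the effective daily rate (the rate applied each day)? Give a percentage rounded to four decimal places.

The per-day rate i satisfies (1 + i)^365 = 1 + 0.0286.
i = 1.0286^(1/365) − 1 = 0.0000773 = 0.0077%.

0.0077%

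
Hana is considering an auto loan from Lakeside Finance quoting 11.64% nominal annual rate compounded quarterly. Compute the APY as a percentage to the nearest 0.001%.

EAR = (1 + 0.1164/4)^4 − 1.
= (1 + 0.029100)^4 − 1 = 1.121580 − 1 = 12.158%.

12.158%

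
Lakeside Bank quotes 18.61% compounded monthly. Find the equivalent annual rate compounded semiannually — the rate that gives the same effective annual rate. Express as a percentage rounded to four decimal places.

19.3466%

EAR = (1 + 0.1861/12)^12 − 1 = 0.202823.
Solve (1 + r/2)^2 = 1.202823: r/2 = 1.202823^(1/2) − 1 = 0.096733, so r = 0.193466 = 19.3466%.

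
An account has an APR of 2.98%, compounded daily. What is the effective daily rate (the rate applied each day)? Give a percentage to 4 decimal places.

With a nominal annual rate compounded daily, the periodic rate is the nominal rate divided by 365.
i = 0.0298 / 365 = 0.0000816 = 0.0082%.

0.0082%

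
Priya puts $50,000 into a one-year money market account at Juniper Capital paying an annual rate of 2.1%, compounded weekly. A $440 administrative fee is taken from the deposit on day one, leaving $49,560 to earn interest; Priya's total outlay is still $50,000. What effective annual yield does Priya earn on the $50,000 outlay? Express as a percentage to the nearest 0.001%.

1.223%

Value after one year: 49,560 × (1 + 0.021/52)^52 = 49,560 × 1.021218 = $50,611.55.
Effective yield on the $50,000 outlay: 50,611.55 / 50,000 − 1 = 0.012231 = 1.223%.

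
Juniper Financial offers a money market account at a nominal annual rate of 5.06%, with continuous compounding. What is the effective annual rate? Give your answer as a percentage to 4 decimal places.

With continuous compounding, EAR = e^0.0506 − 1.
e^0.0506 = 1.051902, so EAR = 0.051902 = 5.1902%.

5.1902%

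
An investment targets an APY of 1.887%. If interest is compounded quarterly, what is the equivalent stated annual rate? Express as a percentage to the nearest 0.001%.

(1 + r/4)^4 − 1 = 0.01887, so 1 + r/4 = 1.01887^(1/4).
r/4 = 0.004684, so r = 0.018738 = 1.874%.

1.874%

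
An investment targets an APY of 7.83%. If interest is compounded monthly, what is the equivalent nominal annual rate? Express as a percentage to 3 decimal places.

(1 + r/12)^12 − 1 = 0.0783, so 1 + r/12 = 1.0783^(1/12).
r/12 = 0.006302, so r = 0.075623 = 7.562%.

7.562%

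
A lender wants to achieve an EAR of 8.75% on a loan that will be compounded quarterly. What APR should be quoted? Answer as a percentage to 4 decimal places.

(1 + r/4)^4 − 1 = 0.0875, so 1 + r/4 = 1.0875^(1/4).
r/4 = 0.021192, so r = 0.084767 = 8.4767%.

8.4767%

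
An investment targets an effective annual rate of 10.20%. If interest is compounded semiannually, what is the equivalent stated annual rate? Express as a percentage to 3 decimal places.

9.952%

(1 + r/2)^2 − 1 = 0.1020, so 1 + r/2 = 1.1020^(1/2).
r/2 = 0.049762, so r = 0.099524 = 9.952%.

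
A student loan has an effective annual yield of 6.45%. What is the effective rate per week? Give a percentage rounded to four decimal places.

The per-week rate i satisfies (1 + i)^52 = 1 + 0.0645.
i = 1.0645^(1/52) − 1 = 0.0012027 = 0.1203%.

0.1203%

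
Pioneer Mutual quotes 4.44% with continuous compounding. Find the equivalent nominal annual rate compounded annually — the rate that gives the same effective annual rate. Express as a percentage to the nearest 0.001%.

4.540%

EAR under continuous compounding: e^0.0444 − 1 = 0.045400.
Compounded annually, the equivalent nominal rate is the EAR itself: 4.540%.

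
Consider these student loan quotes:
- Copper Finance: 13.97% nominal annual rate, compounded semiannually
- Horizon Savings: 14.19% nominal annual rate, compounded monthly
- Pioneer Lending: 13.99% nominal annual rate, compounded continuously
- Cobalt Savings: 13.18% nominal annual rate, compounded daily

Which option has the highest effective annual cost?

Horizon Savings

Copper Finance: (1 + 0.1397/2)^2 − 1 = 14.458%
Horizon Savings: (1 + 0.1419/12)^12 − 1 = 15.150%
Pioneer Lending: e^0.1399 − 1 = 15.016%
Cobalt Savings: (1 + 0.1318/365)^365 − 1 = 14.085%
The highest effective annual rate is Horizon Savings at 15.150%.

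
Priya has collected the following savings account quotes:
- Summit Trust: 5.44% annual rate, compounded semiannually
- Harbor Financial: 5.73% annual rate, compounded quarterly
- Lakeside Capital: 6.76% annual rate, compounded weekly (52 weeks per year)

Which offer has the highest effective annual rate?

Summit Trust: (1 + 0.0544/2)^2 − 1 = 5.514%
Harbor Financial: (1 + 0.0573/4)^4 − 1 = 5.854%
Lakeside Capital: (1 + 0.0676/52)^52 − 1 = 6.989%
The highest effective annual rate is Lakeside Capital at 6.989%.

Lakeside Capital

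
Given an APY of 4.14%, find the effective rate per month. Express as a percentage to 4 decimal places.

0.3386%

The per-month rate i satisfies (1 + i)^12 = 1 + 0.0414.
i = 1.0414^(1/12) − 1 = 0.0033862 = 0.3386%.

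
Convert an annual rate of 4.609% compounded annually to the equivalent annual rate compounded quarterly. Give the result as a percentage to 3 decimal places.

Compounded annually, EAR = nominal = 0.046090.
Solve (1 + r/4)^4 = 1.046090: r/4 = 1.046090^(1/4) − 1 = 0.011329, so r = 0.045314 = 4.531%.

4.531%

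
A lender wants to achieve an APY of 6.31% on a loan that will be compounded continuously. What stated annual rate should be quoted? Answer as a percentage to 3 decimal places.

Continuous: nominal r satisfies e^r − 1 = 0.0631.
r = ln(1 + 0.0631) = ln(1.0631) = 0.061189 = 6.119%.

6.119%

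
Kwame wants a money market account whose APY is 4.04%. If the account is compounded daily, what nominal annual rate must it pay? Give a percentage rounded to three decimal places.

(1 + r/365)^365 − 1 = 0.0404, so 1 + r/365 = 1.0404^(1/365).
r/365 = 0.000109, so r = 0.039607 = 3.961%.

3.961%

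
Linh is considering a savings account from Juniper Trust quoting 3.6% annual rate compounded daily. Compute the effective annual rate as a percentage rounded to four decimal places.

EAR = (1 + 0.036/365)^365 − 1.
= 1.036654 − 1 = 3.6654%.

3.6654%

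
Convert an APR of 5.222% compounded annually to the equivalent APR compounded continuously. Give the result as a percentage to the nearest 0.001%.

5.090%

Compounded annually, EAR = nominal = 0.052220.
Equivalent continuous rate: r = ln(1 + 0.052220) = 0.050902 = 5.090%.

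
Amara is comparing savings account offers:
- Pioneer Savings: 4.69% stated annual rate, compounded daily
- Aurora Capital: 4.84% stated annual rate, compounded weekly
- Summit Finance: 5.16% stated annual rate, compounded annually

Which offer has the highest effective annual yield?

Summit Finance

Pioneer Savings: (1 + 0.0469/365)^365 − 1 = 4.801%
Aurora Capital: (1 + 0.0484/52)^52 − 1 = 4.957%
Summit Finance: compounded annually, EAR = 5.160%
The highest effective annual rate is Summit Finance at 5.160%.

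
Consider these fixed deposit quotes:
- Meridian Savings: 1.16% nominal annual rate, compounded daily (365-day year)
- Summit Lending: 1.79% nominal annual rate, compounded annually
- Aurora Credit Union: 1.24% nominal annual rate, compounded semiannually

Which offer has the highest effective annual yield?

Summit Lending

Meridian Savings: (1 + 0.0116/365)^365 − 1 = 1.167%
Summit Lending: compounded annually, EAR = 1.790%
Aurora Credit Union: (1 + 0.0124/2)^2 − 1 = 1.244%
The highest effective annual rate is Summit Lending at 1.790%.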